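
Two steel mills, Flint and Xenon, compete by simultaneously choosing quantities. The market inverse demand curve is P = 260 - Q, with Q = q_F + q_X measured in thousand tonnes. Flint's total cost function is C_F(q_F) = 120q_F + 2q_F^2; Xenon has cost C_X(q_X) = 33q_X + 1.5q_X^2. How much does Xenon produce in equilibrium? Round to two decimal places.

42.14

Flint's profit: π_F = (260 - Q)q_F - (120q_F + 2q_F²). Setting ∂π_F/∂q_F = 0: 140 - 6q_F - (q_X) = 0.
Xenon's profit: π_X = (260 - Q)q_X - (33q_X + (3/2)q_X²). Setting ∂π_X/∂q_X = 0: 227 - 5q_X - (q_F) = 0.
So q_F = (140 - q_X)/6 and q_X = (227 - q_F)/5.
Substituting one into the other gives q_F = 473/29 and q_X = 1222/29.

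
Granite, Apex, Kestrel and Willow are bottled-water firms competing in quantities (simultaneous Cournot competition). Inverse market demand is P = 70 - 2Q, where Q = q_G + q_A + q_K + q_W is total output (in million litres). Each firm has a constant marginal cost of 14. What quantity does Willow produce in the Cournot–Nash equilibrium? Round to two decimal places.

A representative firm's profit is π_i = q_i(70 - 2Q) - 14q_i.
First-order condition (treating rivals' output as given): 56 - 4q_i - 2·Σ_{j≠i} q_j = 0.
With identical firms every q_j equals q_i, so Σ_{j≠i} q_j = 3q_i and 56 = 10q_i, giving q_i = 28/5.

5.60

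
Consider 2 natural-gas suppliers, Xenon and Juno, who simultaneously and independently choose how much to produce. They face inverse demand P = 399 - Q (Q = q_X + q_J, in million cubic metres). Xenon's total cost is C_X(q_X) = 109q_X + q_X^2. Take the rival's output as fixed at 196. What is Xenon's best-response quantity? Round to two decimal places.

With the rival's output fixed at 196, Xenon's profit is π_X = (399 - 196 - q_X)q_X - (109q_X + q_X²) = (203 - q_X)q_X - (109q_X + q_X²).
∂π_X/∂q_X = 94 - 4q_X = 0, so q_X = 47/2.

23.50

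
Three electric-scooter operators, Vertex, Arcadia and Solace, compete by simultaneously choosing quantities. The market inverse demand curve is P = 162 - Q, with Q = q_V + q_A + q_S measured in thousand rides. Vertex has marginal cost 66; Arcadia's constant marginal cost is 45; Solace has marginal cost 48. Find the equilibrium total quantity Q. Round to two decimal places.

Vertex's profit: π_V = (162 - Q)q_V - (66q_V). Setting ∂π_V/∂q_V = 0: 96 - 2q_V - (q_A + q_S) = 0.
Arcadia's profit: π_A = (162 - Q)q_A - (45q_A). Setting ∂π_A/∂q_A = 0: 117 - 2q_A - (q_V + q_S) = 0.
Solace's first-order condition: 114 - 2q_S - (q_V + q_A) = 0.
Summing all 3 equations gives 327 − 4Q = 0, hence Q = 327/4.
Back-substituting: q_V = (96 − 327/4) = 57/4, q_A = (117 − 327/4) = 141/4, q_S = (114 − 327/4) = 129/4.
Total output Q = 57/4 + 141/4 + 129/4 = 327/4.

81.75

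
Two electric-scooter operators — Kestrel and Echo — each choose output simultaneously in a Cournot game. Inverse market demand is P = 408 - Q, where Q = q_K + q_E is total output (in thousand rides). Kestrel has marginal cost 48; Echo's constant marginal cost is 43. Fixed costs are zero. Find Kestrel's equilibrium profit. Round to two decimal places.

Kestrel's profit: π_K = (408 - Q)q_K - (48q_K). Setting ∂π_K/∂q_K = 0: 360 - 2q_K - (q_E) = 0.
Echo's first-order condition: 365 - 2q_E - (q_K) = 0.
Best responses: q_K = (360 - q_E)/2, q_E = (365 - q_K)/2.
Substituting one into the other gives q_K = 355/3 and q_E = 370/3.
Price P = 408 - 725/3 = 499/3.
Kestrel's profit: (499/3 - 48)·(355/3) = 14002.7778.

14002.78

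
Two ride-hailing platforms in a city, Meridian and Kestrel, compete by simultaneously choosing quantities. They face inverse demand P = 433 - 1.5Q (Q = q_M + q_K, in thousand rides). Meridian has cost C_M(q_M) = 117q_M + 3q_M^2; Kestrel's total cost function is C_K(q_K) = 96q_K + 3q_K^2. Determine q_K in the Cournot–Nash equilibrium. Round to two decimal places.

Meridian's profit: π_M = (433 - 1.5Q)q_M - (117q_M + 3q_M²). Setting ∂π_M/∂q_M = 0: 316 - 9q_M - (3/2)(q_K) = 0.
Kestrel's profit: π_K = (433 - 1.5Q)q_K - (96q_K + 3q_K²). Setting ∂π_K/∂q_K = 0: 337 - 9q_K - (3/2)(q_M) = 0.
Rearranging gives the reaction functions q_M = (316 - (3/2)q_K)/9 and q_K = (337 - (3/2)q_M)/9.
Solving the pair: q_M = 29.6952, q_K = 32.4952.

32.50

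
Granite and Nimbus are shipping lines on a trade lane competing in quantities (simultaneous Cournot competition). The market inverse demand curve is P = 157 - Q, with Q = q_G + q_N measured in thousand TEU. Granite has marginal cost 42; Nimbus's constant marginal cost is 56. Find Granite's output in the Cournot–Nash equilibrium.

Granite's profit: π_G = (157 - Q)q_G - (42q_G). Setting ∂π_G/∂q_G = 0: 115 - 2q_G - (q_N) = 0.
Nimbus's first-order condition: 101 - 2q_N - (q_G) = 0.
So q_G = (115 - q_N)/2 and q_N = (101 - q_G)/2.
Solving the pair: q_G = 43, q_N = 29.

43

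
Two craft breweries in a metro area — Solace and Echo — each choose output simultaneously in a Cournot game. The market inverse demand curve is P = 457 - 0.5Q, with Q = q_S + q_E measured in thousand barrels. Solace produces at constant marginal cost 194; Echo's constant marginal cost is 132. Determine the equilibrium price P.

Solace's profit: π_S = (457 - 0.5Q)q_S - (194q_S). Setting ∂π_S/∂q_S = 0: 263 - q_S - (1/2)(q_E) = 0.
Echo's profit: π_E = (457 - 0.5Q)q_E - (132q_E). Setting ∂π_E/∂q_E = 0: 325 - q_E - (1/2)(q_S) = 0.
Best responses: q_S = (263 - (1/2)q_E), q_E = (325 - (1/2)q_S).
Substituting one into the other gives q_S = 134 and q_E = 258.
Total output Q = 392, so price P = 457 - (1/2)·392 = 261.

261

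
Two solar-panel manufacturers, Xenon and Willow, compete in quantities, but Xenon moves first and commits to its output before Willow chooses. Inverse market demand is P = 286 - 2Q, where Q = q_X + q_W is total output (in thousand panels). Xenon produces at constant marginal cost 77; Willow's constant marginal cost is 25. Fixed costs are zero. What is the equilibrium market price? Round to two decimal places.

Solve by backward induction. Given q_X, the follower Willow maximises π_W = (286 - 2q_X - 2q_W)q_W - 25q_W.
∂π_W/∂q_W = 261 - 2q_X - 4q_W = 0 gives the reaction function q_W = (261 - 2q_X)/4.
The leader anticipates this reaction. Substituting into P = 286 - 2Q gives P = 311/2 - q_X, so π_X = (311/2 - q_X)q_X - 77q_X.
Maximising: ∂π_X/∂q_X = 157/2 - 2q_X = 0, giving q_X = 157/4.
Then q_W = (261 - 2·(157/4))/4 = 365/8.
Total output Q = 679/8, so price P = 286 - 2·(679/8) = 465/4.

116.25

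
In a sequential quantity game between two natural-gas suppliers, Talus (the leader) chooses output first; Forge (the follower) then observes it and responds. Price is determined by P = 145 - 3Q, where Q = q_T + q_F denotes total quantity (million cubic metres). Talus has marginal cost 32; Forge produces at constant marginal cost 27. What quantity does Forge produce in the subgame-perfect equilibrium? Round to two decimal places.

Solve by backward induction. Given q_T, the follower Forge maximises π_F = (145 - 3q_T - 3q_F)q_F - 27q_F.
Setting the follower's marginal profit to zero, 118 - 3q_T - 6q_F = 0, i.e. q_F = (118 - 3q_T)/6.
Talus substitutes q_F(q_T) into its own profit: π_T = q_T(145 - 3q_T - (118 - 3q_T)/2) - 32q_T = (86 - (3/2)q_T)q_T - 32q_T.
Leader FOC: 54 - 3q_T = 0, so q_T = 18.
Then q_F = (118 - 3·18)/6 = 32/3.

10.67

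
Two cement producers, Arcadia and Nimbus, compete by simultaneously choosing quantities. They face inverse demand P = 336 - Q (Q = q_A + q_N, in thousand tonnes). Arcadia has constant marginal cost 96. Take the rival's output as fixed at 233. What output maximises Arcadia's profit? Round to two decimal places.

With the rival's output fixed at 233, Arcadia's profit is π_A = (336 - 233 - q_A)q_A - (96q_A) = (103 - q_A)q_A - (96q_A).
∂π_A/∂q_A = 7 - 2q_A = 0, so q_A = 7/2.

3.50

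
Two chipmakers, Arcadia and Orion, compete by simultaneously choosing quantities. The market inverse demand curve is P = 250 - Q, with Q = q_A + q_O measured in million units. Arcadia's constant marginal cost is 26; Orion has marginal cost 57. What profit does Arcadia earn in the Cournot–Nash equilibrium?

Arcadia's profit: π_A = (250 - Q)q_A - (26q_A). Setting ∂π_A/∂q_A = 0: 224 - 2q_A - (q_O) = 0.
Orion's first-order condition: 193 - 2q_O - (q_A) = 0.
Rearranging gives the reaction functions q_A = (224 - q_O)/2 and q_O = (193 - q_A)/2.
Substituting one into the other gives q_A = 85 and q_O = 54.
Price P = 250 - 139 = 111.
Arcadia's profit: (111 - 26)·85 = 7225.

7225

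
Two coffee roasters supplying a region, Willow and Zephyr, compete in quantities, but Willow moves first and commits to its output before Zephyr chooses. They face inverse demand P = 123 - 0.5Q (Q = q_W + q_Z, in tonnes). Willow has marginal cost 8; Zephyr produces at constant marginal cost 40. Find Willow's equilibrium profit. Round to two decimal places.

5402.25

Solve by backward induction. Given q_W, the follower Zephyr maximises π_Z = (123 - (1/2)q_W - (1/2)q_Z)q_Z - 40q_Z.
Setting the follower's marginal profit to zero, 83 - (1/2)q_W - q_Z = 0, i.e. q_Z = (83 - (1/2)q_W).
The leader anticipates this reaction. Substituting into P = 123 - 0.5Q gives P = 163/2 - (1/4)q_W, so π_W = (163/2 - (1/4)q_W)q_W - 8q_W.
The leader's first-order condition 147/2 - (1/2)q_W = 0 yields q_W = 147.
Then q_Z = (83 - (1/2)·147) = 19/2.
Price P = 123 - (1/2)·(313/2) = 179/4.
Willow's profit: (179/4 - 8)·147 = 5402.2500.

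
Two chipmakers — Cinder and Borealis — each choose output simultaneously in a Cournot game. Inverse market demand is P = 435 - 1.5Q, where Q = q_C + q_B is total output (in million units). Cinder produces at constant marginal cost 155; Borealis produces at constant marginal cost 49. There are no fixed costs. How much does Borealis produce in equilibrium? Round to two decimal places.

Cinder's profit: π_C = (435 - 1.5Q)q_C - (155q_C). Setting ∂π_C/∂q_C = 0: 280 - 3q_C - (3/2)(q_B) = 0.
Borealis's first-order condition: 386 - 3q_B - (3/2)(q_C) = 0.
So q_C = (280 - (3/2)q_B)/3 and q_B = (386 - (3/2)q_C)/3.
Solving the pair: q_C = 116/3, q_B = 328/3.

109.33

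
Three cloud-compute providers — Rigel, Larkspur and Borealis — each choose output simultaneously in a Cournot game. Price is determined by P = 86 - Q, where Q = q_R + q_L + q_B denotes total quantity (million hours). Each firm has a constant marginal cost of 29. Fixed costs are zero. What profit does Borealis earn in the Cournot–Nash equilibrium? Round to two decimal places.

203.06

A representative firm's profit is π_i = q_i(86 - Q) - 29q_i.
First-order condition (treating rivals' output as given): 57 - 2q_i - Σ_{j≠i} q_j = 0.
By symmetry each firm produces the same amount; substituting Σ_{j≠i} q_j = 2q_i yields q_i = 57/4.
Price P = 86 - 171/4 = 173/4.
Borealis's profit: (173/4 - 29)·(57/4) = 203.0625.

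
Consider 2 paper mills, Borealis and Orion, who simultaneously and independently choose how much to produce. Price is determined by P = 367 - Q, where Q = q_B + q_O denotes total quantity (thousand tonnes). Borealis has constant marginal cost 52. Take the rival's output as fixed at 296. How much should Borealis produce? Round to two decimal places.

9.50

With the rival's output fixed at 296, Borealis's profit is π_B = (367 - 296 - q_B)q_B - (52q_B) = (71 - q_B)q_B - (52q_B).
∂π_B/∂q_B = 19 - 2q_B = 0, so q_B = 19/2.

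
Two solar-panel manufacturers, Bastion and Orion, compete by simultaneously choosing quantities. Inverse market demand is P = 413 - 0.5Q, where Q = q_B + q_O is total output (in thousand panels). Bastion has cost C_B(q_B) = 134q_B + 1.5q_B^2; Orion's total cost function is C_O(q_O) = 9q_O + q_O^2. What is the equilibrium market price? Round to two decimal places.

Bastion's profit: π_B = (413 - 0.5Q)q_B - (134q_B + (3/2)q_B²). Setting ∂π_B/∂q_B = 0: 279 - 4q_B - (1/2)(q_O) = 0.
Orion's first-order condition: 404 - 3q_O - (1/2)(q_B) = 0.
Rearranging gives the reaction functions q_B = (279 - (1/2)q_O)/4 and q_O = (404 - (1/2)q_B)/3.
Substituting one into the other gives q_B = 54.0426 and q_O = 125.6596.
Total output Q = 179.7021, so price P = 413 - (1/2)·179.7021 = 323.1489.

323.15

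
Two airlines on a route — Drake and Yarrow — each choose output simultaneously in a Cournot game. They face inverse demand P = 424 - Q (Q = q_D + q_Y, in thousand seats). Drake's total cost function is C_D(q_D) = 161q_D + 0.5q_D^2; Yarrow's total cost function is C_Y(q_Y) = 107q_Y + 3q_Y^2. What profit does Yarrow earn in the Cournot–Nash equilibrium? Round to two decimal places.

3579.16

Drake's profit: π_D = (424 - Q)q_D - (161q_D + (1/2)q_D²). Setting ∂π_D/∂q_D = 0: 263 - 3q_D - (q_Y) = 0.
Yarrow's first-order condition: 317 - 8q_Y - (q_D) = 0.
Rearranging gives the reaction functions q_D = (263 - q_Y)/3 and q_Y = (317 - q_D)/8.
Solving the pair: q_D = 1787/23, q_Y = 688/23.
Price P = 424 - 107.6087 = 316.3913.
Yarrow's profit: 316.3913·(688/23) - 107·(688/23) - 3(688/23)² = 3579.1607.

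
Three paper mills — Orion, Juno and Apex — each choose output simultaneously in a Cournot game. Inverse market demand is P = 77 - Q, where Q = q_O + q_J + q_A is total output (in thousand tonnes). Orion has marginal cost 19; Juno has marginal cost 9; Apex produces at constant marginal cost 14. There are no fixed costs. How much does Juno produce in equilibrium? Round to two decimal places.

20.75

Orion's profit: π_O = (77 - Q)q_O - (19q_O). Setting ∂π_O/∂q_O = 0: 58 - 2q_O - (q_J + q_A) = 0.
Juno's first-order condition: 68 - 2q_J - (q_O + q_A) = 0.
Apex's profit: π_A = (77 - Q)q_A - (14q_A). Setting ∂π_A/∂q_A = 0: 63 - 2q_A - (q_O + q_J) = 0.
Summing all 3 equations gives 189 − 4Q = 0, hence Q = 189/4.
Back-substituting: q_O = (58 − 189/4) = 43/4, q_J = (68 − 189/4) = 83/4, q_A = (63 − 189/4) = 63/4.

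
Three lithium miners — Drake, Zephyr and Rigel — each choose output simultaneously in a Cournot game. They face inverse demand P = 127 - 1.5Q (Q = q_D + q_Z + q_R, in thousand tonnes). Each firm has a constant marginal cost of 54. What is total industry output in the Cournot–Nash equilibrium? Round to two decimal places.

36.50

A representative firm's profit is π_i = q_i(127 - 1.5Q) - 54q_i.
Setting ∂π_i/∂q_i = 0 with rivals' quantities fixed: 73 - 3q_i - (3/2)·Σ_{j≠i} q_j = 0.
With identical firms every q_j equals q_i, so Σ_{j≠i} q_j = 2q_i and 73 = 6q_i, giving q_i = 73/6.
Total output Q = 73/6 + 73/6 + 73/6 = 73/2.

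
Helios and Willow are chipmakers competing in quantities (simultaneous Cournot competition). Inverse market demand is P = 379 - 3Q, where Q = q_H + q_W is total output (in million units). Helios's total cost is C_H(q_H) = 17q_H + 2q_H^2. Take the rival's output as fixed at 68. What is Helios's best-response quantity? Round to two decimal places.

With the rival's output fixed at 68, Helios's profit is π_H = (379 - 3·68 - 3q_H)q_H - (17q_H + 2q_H²) = (175 - 3q_H)q_H - (17q_H + 2q_H²).
∂π_H/∂q_H = 158 - 10q_H = 0, so q_H = 79/5.

15.80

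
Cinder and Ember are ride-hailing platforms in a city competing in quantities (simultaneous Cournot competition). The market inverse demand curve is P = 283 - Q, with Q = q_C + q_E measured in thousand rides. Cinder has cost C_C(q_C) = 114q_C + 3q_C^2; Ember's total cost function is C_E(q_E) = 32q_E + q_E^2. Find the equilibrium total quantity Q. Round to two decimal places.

Cinder's profit: π_C = (283 - Q)q_C - (114q_C + 3q_C²). Setting ∂π_C/∂q_C = 0: 169 - 8q_C - (q_E) = 0.
Ember's first-order condition: 251 - 4q_E - (q_C) = 0.
Best responses: q_C = (169 - q_E)/8, q_E = (251 - q_C)/4.
Substituting one into the other gives q_C = 425/31 and q_E = 1839/31.
Total output Q = 425/31 + 1839/31 = 73.0323.

73.03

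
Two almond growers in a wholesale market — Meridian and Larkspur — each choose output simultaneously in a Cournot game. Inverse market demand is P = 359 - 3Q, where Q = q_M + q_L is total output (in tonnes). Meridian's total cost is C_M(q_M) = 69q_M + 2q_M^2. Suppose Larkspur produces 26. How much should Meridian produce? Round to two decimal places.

21.20

With the rival's output fixed at 26, Meridian's profit is π_M = (359 - 3·26 - 3q_M)q_M - (69q_M + 2q_M²) = (281 - 3q_M)q_M - (69q_M + 2q_M²).
∂π_M/∂q_M = 212 - 10q_M = 0, so q_M = 106/5.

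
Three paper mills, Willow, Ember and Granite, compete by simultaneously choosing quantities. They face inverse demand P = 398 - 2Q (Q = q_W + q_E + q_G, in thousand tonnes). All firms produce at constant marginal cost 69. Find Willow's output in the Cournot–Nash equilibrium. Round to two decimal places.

41.13

A representative firm's profit is π_i = q_i(398 - 2Q) - 69q_i.
First-order condition (treating rivals' output as given): 329 - 4q_i - 2·Σ_{j≠i} q_j = 0.
By symmetry each firm produces the same amount; substituting Σ_{j≠i} q_j = 2q_i yields q_i = 329/8.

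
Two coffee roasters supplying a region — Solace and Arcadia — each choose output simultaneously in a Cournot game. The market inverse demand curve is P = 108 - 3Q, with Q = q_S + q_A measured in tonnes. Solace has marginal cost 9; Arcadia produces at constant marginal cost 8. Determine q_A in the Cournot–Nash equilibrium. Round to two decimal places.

Solace's profit: π_S = (108 - 3Q)q_S - (9q_S). Setting ∂π_S/∂q_S = 0: 99 - 6q_S - 3(q_A) = 0.
Arcadia's profit: π_A = (108 - 3Q)q_A - (8q_A). Setting ∂π_A/∂q_A = 0: 100 - 6q_A - 3(q_S) = 0.
Best responses: q_S = (99 - 3q_A)/6, q_A = (100 - 3q_S)/6.
Substituting one into the other gives q_S = 98/9 and q_A = 101/9.

11.22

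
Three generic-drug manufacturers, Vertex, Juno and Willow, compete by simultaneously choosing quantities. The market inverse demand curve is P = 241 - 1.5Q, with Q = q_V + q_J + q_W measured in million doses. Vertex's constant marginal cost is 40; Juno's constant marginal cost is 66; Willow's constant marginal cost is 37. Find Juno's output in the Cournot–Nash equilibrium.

20

Vertex's profit: π_V = (241 - 1.5Q)q_V - (40q_V). Setting ∂π_V/∂q_V = 0: 201 - 3q_V - (3/2)(q_J + q_W) = 0.
Juno's profit: π_J = (241 - 1.5Q)q_J - (66q_J). Setting ∂π_J/∂q_J = 0: 175 - 3q_J - (3/2)(q_V + q_W) = 0.
Willow's first-order condition: 204 - 3q_W - (3/2)(q_V + q_J) = 0.
Adding the 3 first-order conditions: 580 − 6Q = 0, so Q = 290/3.
Back-substituting: q_V = (201 − 145)/(3/2) = 112/3, q_J = (175 − 145)/(3/2) = 20, q_W = (204 − 145)/(3/2) = 118/3.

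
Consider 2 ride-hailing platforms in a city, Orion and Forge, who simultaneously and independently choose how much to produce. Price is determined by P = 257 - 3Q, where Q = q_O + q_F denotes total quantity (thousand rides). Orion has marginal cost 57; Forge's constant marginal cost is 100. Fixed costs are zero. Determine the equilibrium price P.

138

Orion's profit: π_O = (257 - 3Q)q_O - (57q_O). Setting ∂π_O/∂q_O = 0: 200 - 6q_O - 3(q_F) = 0.
Forge's first-order condition: 157 - 6q_F - 3(q_O) = 0.
So q_O = (200 - 3q_F)/6 and q_F = (157 - 3q_O)/6.
Substituting one into the other gives q_O = 27 and q_F = 38/3.
Total output Q = 119/3, so price P = 257 - 3·(119/3) = 138.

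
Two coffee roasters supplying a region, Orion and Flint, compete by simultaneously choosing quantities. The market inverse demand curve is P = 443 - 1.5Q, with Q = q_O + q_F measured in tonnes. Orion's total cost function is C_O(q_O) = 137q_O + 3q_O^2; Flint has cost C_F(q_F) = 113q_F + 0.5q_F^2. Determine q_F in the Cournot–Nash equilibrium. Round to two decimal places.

Orion's profit: π_O = (443 - 1.5Q)q_O - (137q_O + 3q_O²). Setting ∂π_O/∂q_O = 0: 306 - 9q_O - (3/2)(q_F) = 0.
Flint's first-order condition: 330 - 4q_F - (3/2)(q_O) = 0.
Best responses: q_O = (306 - (3/2)q_F)/9, q_F = (330 - (3/2)q_O)/4.
Substituting one into the other gives q_O = 108/5 and q_F = 372/5.

74.40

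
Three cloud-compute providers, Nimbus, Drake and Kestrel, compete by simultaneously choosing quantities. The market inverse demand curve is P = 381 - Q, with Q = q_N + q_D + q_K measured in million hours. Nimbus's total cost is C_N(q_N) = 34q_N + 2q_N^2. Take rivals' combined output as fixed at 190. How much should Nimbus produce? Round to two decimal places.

With rivals' combined output fixed at 190, Nimbus's profit is π_N = (381 - 190 - q_N)q_N - (34q_N + 2q_N²) = (191 - q_N)q_N - (34q_N + 2q_N²).
∂π_N/∂q_N = 157 - 6q_N = 0, so q_N = 157/6.

26.17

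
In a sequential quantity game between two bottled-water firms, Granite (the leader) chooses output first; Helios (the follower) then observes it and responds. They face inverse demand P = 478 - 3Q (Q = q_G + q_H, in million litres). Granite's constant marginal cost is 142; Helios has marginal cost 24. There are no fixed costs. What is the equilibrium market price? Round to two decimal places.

196.50

Solve by backward induction. Given q_G, the follower Helios maximises π_H = (478 - 3q_G - 3q_H)q_H - 24q_H.
∂π_H/∂q_H = 454 - 3q_G - 6q_H = 0 gives the reaction function q_H = (454 - 3q_G)/6.
Granite substitutes q_H(q_G) into its own profit: π_G = q_G(478 - 3q_G - (454 - 3q_G)/2) - 142q_G = (251 - (3/2)q_G)q_G - 142q_G.
Maximising: ∂π_G/∂q_G = 109 - 3q_G = 0, giving q_G = 109/3.
Then q_H = (454 - 3·(109/3))/6 = 115/2.
Total output Q = 563/6, so price P = 478 - 3·(563/6) = 393/2.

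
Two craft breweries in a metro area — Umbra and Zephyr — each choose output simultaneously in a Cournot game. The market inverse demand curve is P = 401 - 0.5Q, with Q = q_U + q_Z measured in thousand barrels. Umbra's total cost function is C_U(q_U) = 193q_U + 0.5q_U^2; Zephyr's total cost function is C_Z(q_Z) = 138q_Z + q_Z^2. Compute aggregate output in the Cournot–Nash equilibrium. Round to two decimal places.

Umbra's profit: π_U = (401 - 0.5Q)q_U - (193q_U + (1/2)q_U²). Setting ∂π_U/∂q_U = 0: 208 - 2q_U - (1/2)(q_Z) = 0.
Zephyr's first-order condition: 263 - 3q_Z - (1/2)(q_U) = 0.
So q_U = (208 - (1/2)q_Z)/2 and q_Z = (263 - (1/2)q_U)/3.
Solving the pair: q_U = 1970/23, q_Z = 1688/23.
Total output Q = 1970/23 + 1688/23 = 159.0435.

159.04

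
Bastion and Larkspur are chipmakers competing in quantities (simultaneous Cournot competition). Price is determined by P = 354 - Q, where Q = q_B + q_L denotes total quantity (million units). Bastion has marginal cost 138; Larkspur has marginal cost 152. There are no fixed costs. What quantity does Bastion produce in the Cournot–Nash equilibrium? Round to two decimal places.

Bastion's profit: π_B = (354 - Q)q_B - (138q_B). Setting ∂π_B/∂q_B = 0: 216 - 2q_B - (q_L) = 0.
Larkspur's profit: π_L = (354 - Q)q_L - (152q_L). Setting ∂π_L/∂q_L = 0: 202 - 2q_L - (q_B) = 0.
Best responses: q_B = (216 - q_L)/2, q_L = (202 - q_B)/2.
Solving the pair: q_B = 230/3, q_L = 188/3.

76.67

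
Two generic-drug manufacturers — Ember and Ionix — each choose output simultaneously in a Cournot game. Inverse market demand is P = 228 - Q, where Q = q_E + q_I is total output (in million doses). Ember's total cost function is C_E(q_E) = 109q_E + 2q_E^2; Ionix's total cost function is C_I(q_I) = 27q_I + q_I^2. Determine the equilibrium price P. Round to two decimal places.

Ember's profit: π_E = (228 - Q)q_E - (109q_E + 2q_E²). Setting ∂π_E/∂q_E = 0: 119 - 6q_E - (q_I) = 0.
Ionix's profit: π_I = (228 - Q)q_I - (27q_I + q_I²). Setting ∂π_I/∂q_I = 0: 201 - 4q_I - (q_E) = 0.
So q_E = (119 - q_I)/6 and q_I = (201 - q_E)/4.
Substituting one into the other gives q_E = 275/23 and q_I = 1087/23.
Total output Q = 1362/23, so price P = 228 - 1362/23 = 168.7826.

168.78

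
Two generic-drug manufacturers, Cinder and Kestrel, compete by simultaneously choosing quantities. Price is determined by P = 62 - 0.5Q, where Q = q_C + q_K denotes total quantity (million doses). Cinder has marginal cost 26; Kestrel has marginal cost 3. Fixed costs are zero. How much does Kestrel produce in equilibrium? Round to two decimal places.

54.67

Cinder's profit: π_C = (62 - 0.5Q)q_C - (26q_C). Setting ∂π_C/∂q_C = 0: 36 - q_C - (1/2)(q_K) = 0.
Kestrel's profit: π_K = (62 - 0.5Q)q_K - (3q_K). Setting ∂π_K/∂q_K = 0: 59 - q_K - (1/2)(q_C) = 0.
Best responses: q_C = (36 - (1/2)q_K), q_K = (59 - (1/2)q_C).
Substituting one into the other gives q_C = 26/3 and q_K = 164/3.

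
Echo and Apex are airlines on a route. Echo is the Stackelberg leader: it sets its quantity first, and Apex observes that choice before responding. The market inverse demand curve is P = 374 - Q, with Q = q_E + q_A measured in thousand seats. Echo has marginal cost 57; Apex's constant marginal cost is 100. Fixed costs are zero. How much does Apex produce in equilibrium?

The follower Apex best-responds to any q_E: π_A = (374 - Q)q_A - 100q_A.
Setting the follower's marginal profit to zero, 274 - q_E - 2q_A = 0, i.e. q_A = (274 - q_E)/2.
The leader anticipates this reaction. Substituting into P = 374 - Q gives P = 237 - (1/2)q_E, so π_E = (237 - (1/2)q_E)q_E - 57q_E.
Leader FOC: 180 - q_E = 0, so q_E = 180.
Then q_A = (274 - 180)/2 = 47.

47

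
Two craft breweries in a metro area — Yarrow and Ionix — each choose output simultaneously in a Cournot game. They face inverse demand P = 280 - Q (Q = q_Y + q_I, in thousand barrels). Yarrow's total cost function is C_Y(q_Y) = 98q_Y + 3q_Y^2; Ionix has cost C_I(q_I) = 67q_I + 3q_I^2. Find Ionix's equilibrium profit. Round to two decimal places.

Yarrow's profit: π_Y = (280 - Q)q_Y - (98q_Y + 3q_Y²). Setting ∂π_Y/∂q_Y = 0: 182 - 8q_Y - (q_I) = 0.
Ionix's profit: π_I = (280 - Q)q_I - (67q_I + 3q_I²). Setting ∂π_I/∂q_I = 0: 213 - 8q_I - (q_Y) = 0.
Best responses: q_Y = (182 - q_I)/8, q_I = (213 - q_Y)/8.
Substituting one into the other gives q_Y = 1243/63 and q_I = 1522/63.
Price P = 280 - 395/9 = 236.1111.
Ionix's profit: 236.1111·(1522/63) - 67·(1522/63) - 3(1522/63)² = 2334.5770.

2334.58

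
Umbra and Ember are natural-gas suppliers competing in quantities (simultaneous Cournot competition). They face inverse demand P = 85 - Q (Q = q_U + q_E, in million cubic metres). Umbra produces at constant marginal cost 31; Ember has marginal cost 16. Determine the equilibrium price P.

44

Umbra's profit: π_U = (85 - Q)q_U - (31q_U). Setting ∂π_U/∂q_U = 0: 54 - 2q_U - (q_E) = 0.
Ember's profit: π_E = (85 - Q)q_E - (16q_E). Setting ∂π_E/∂q_E = 0: 69 - 2q_E - (q_U) = 0.
Best responses: q_U = (54 - q_E)/2, q_E = (69 - q_U)/2.
Substituting one into the other gives q_U = 13 and q_E = 28.
Total output Q = 41, so price P = 85 - 41 = 44.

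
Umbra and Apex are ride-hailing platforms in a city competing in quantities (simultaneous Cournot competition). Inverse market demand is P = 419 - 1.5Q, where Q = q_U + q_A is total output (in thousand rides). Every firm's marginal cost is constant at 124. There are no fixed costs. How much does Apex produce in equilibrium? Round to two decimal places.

65.56

A representative firm's profit is π_i = q_i(419 - 1.5Q) - 124q_i.
Setting ∂π_i/∂q_i = 0 with rivals' quantities fixed: 295 - 3q_i - (3/2)q_j = 0.
With identical firms every q_j equals q_i, so q_j = q_i and 295 = (9/2)q_i, giving q_i = 590/9.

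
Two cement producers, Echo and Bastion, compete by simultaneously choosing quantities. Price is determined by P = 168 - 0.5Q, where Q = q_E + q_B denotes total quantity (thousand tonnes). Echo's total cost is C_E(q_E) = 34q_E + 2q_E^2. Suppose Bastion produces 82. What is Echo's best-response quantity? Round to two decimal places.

With the rival's output fixed at 82, Echo's profit is π_E = (168 - (1/2)·82 - (1/2)q_E)q_E - (34q_E + 2q_E²) = (127 - (1/2)q_E)q_E - (34q_E + 2q_E²).
∂π_E/∂q_E = 93 - 5q_E = 0, so q_E = 93/5.

18.60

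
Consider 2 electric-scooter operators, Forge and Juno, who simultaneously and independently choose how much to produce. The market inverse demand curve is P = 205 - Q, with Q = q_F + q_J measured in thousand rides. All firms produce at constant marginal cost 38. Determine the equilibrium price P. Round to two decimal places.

Each firm earns π_i = (205 - Q)q_i - 38q_i.
First-order condition (treating rivals' output as given): 167 - 2q_i - q_j = 0.
By symmetry each firm produces the same amount; substituting q_j = q_i yields q_i = 167/3.
Total output Q = 334/3, so price P = 205 - 334/3 = 281/3.

93.67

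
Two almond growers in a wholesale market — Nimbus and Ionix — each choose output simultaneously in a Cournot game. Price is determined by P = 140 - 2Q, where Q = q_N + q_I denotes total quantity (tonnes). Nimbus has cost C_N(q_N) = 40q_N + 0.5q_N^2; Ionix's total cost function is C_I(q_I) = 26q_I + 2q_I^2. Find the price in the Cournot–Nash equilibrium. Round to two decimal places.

Nimbus's profit: π_N = (140 - 2Q)q_N - (40q_N + (1/2)q_N²). Setting ∂π_N/∂q_N = 0: 100 - 5q_N - 2(q_I) = 0.
Ionix's profit: π_I = (140 - 2Q)q_I - (26q_I + 2q_I²). Setting ∂π_I/∂q_I = 0: 114 - 8q_I - 2(q_N) = 0.
So q_N = (100 - 2q_I)/5 and q_I = (114 - 2q_N)/8.
Substituting one into the other gives q_N = 143/9 and q_I = 185/18.
Total output Q = 157/6, so price P = 140 - 2·(157/6) = 263/3.

87.67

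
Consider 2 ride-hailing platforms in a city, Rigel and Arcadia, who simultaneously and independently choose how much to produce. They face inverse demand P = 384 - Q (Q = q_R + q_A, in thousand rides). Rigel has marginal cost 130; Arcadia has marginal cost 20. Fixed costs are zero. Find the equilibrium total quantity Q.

Rigel's profit: π_R = (384 - Q)q_R - (130q_R). Setting ∂π_R/∂q_R = 0: 254 - 2q_R - (q_A) = 0.
Arcadia's first-order condition: 364 - 2q_A - (q_R) = 0.
Rearranging gives the reaction functions q_R = (254 - q_A)/2 and q_A = (364 - q_R)/2.
Solving the pair: q_R = 48, q_A = 158.
Total output Q = 48 + 158 = 206.

206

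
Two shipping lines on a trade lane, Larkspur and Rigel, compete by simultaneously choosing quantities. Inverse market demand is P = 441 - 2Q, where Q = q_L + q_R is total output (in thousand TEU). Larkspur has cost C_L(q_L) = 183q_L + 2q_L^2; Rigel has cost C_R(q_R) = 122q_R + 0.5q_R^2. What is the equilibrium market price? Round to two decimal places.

291.67

Larkspur's profit: π_L = (441 - 2Q)q_L - (183q_L + 2q_L²). Setting ∂π_L/∂q_L = 0: 258 - 8q_L - 2(q_R) = 0.
Rigel's first-order condition: 319 - 5q_R - 2(q_L) = 0.
Rearranging gives the reaction functions q_L = (258 - 2q_R)/8 and q_R = (319 - 2q_L)/5.
Solving the pair: q_L = 163/9, q_R = 509/9.
Total output Q = 224/3, so price P = 441 - 2·(224/3) = 875/3.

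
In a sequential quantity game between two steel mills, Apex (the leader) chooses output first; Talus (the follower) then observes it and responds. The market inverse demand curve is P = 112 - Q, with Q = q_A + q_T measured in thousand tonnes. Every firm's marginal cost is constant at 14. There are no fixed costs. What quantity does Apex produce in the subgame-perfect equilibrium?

49

Solve by backward induction. Given q_A, the follower Talus maximises π_T = (112 - q_A - q_T)q_T - 14q_T.
Follower FOC: 98 - q_A - 2q_T = 0, so q_T(q_A) = (98 - q_A)/2.
Apex substitutes q_T(q_A) into its own profit: π_A = q_A(112 - q_A - (98 - q_A)/2) - 14q_A = (63 - (1/2)q_A)q_A - 14q_A.
Maximising: ∂π_A/∂q_A = 49 - q_A = 0, giving q_A = 49.
Then q_T = (98 - 49)/2 = 49/2.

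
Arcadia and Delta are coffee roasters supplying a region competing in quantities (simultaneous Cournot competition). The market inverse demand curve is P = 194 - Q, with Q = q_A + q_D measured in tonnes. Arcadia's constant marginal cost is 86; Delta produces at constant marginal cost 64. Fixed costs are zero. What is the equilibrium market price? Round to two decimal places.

Arcadia's profit: π_A = (194 - Q)q_A - (86q_A). Setting ∂π_A/∂q_A = 0: 108 - 2q_A - (q_D) = 0.
Delta's first-order condition: 130 - 2q_D - (q_A) = 0.
Best responses: q_A = (108 - q_D)/2, q_D = (130 - q_A)/2.
Solving the pair: q_A = 86/3, q_D = 152/3.
Total output Q = 238/3, so price P = 194 - 238/3 = 344/3.

114.67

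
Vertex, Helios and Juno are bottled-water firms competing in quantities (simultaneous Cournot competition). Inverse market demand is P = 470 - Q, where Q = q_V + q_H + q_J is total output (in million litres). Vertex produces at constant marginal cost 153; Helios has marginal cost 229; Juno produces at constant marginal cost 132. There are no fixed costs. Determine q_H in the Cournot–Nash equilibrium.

17

Vertex's profit: π_V = (470 - Q)q_V - (153q_V). Setting ∂π_V/∂q_V = 0: 317 - 2q_V - (q_H + q_J) = 0.
Helios's first-order condition: 241 - 2q_H - (q_V + q_J) = 0.
Juno's first-order condition: 338 - 2q_J - (q_V + q_H) = 0.
Summing all 3 equations gives 896 − 4Q = 0, hence Q = 224.
Back-substituting: q_V = (317 − 224) = 93, q_H = (241 − 224) = 17, q_J = (338 − 224) = 114.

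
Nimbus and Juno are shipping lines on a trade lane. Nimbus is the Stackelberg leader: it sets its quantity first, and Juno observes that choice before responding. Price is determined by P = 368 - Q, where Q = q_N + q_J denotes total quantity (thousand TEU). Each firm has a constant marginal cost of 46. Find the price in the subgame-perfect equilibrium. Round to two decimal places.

The follower Juno best-responds to any q_N: π_J = (368 - Q)q_J - 46q_J.
Setting the follower's marginal profit to zero, 322 - q_N - 2q_J = 0, i.e. q_J = (322 - q_N)/2.
The leader anticipates this reaction. Substituting into P = 368 - Q gives P = 207 - (1/2)q_N, so π_N = (207 - (1/2)q_N)q_N - 46q_N.
The leader's first-order condition 161 - q_N = 0 yields q_N = 161.
Then q_J = (322 - 161)/2 = 161/2.
Total output Q = 483/2, so price P = 368 - 483/2 = 253/2.

126.50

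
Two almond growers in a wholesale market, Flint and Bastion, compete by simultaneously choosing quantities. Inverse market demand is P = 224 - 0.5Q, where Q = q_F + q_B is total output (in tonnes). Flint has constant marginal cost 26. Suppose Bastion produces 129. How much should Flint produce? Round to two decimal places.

With the rival's output fixed at 129, Flint's profit is π_F = (224 - (1/2)·129 - (1/2)q_F)q_F - (26q_F) = (319/2 - (1/2)q_F)q_F - (26q_F).
∂π_F/∂q_F = 267/2 - q_F = 0, so q_F = 267/2.

133.50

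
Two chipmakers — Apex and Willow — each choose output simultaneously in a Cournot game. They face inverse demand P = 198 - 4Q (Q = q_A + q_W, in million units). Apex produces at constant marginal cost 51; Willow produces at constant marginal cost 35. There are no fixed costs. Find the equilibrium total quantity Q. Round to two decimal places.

25.83

Apex's profit: π_A = (198 - 4Q)q_A - (51q_A). Setting ∂π_A/∂q_A = 0: 147 - 8q_A - 4(q_W) = 0.
Willow's first-order condition: 163 - 8q_W - 4(q_A) = 0.
So q_A = (147 - 4q_W)/8 and q_W = (163 - 4q_A)/8.
Substituting one into the other gives q_A = 131/12 and q_W = 179/12.
Total output Q = 131/12 + 179/12 = 155/6.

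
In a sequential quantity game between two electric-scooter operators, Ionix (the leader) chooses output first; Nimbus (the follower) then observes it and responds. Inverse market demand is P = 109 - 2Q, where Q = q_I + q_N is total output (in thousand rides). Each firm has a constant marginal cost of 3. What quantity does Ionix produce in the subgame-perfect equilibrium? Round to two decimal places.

The follower Nimbus best-responds to any q_I: π_N = (109 - 2Q)q_N - 3q_N.
Follower FOC: 106 - 2q_I - 4q_N = 0, so q_N(q_I) = (106 - 2q_I)/4.
Ionix substitutes q_N(q_I) into its own profit: π_I = q_I(109 - 2q_I - (106 - 2q_I)/2) - 3q_I = (56 - q_I)q_I - 3q_I.
Leader FOC: 53 - 2q_I = 0, so q_I = 53/2.
Then q_N = (106 - 2·(53/2))/4 = 53/4.

26.50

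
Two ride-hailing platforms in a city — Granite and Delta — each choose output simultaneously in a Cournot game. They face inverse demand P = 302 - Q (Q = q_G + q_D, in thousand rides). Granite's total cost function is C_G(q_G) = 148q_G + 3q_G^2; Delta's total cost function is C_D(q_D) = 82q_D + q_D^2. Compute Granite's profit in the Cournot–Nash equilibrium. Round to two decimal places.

652.72

Granite's profit: π_G = (302 - Q)q_G - (148q_G + 3q_G²). Setting ∂π_G/∂q_G = 0: 154 - 8q_G - (q_D) = 0.
Delta's first-order condition: 220 - 4q_D - (q_G) = 0.
Rearranging gives the reaction functions q_G = (154 - q_D)/8 and q_D = (220 - q_G)/4.
Substituting one into the other gives q_G = 396/31 and q_D = 1606/31.
Price P = 302 - 64.5806 = 237.4194.
Granite's profit: 237.4194·(396/31) - 148·(396/31) - 3(396/31)² = 652.7201.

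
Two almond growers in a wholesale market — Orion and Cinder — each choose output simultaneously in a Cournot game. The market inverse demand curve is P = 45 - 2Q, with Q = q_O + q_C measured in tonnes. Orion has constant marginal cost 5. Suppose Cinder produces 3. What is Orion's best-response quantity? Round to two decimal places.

8.50

With the rival's output fixed at 3, Orion's profit is π_O = (45 - 2·3 - 2q_O)q_O - (5q_O) = (39 - 2q_O)q_O - (5q_O).
∂π_O/∂q_O = 34 - 4q_O = 0, so q_O = 17/2.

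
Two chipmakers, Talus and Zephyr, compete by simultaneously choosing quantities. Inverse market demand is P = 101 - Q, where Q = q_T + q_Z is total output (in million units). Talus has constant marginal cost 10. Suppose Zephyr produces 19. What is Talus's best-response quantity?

36

With the rival's output fixed at 19, Talus's profit is π_T = (101 - 19 - q_T)q_T - (10q_T) = (82 - q_T)q_T - (10q_T).
∂π_T/∂q_T = 72 - 2q_T = 0, so q_T = 36.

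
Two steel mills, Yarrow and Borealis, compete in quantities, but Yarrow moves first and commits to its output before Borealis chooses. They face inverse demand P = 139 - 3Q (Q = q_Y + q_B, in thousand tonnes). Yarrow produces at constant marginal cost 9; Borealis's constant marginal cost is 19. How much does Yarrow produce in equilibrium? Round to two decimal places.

23.33

The follower Borealis best-responds to any q_Y: π_B = (139 - 3Q)q_B - 19q_B.
Follower FOC: 120 - 3q_Y - 6q_B = 0, so q_B(q_Y) = (120 - 3q_Y)/6.
The leader anticipates this reaction. Substituting into P = 139 - 3Q gives P = 79 - (3/2)q_Y, so π_Y = (79 - (3/2)q_Y)q_Y - 9q_Y.
Maximising: ∂π_Y/∂q_Y = 70 - 3q_Y = 0, giving q_Y = 70/3.
Then q_B = (120 - 3·(70/3))/6 = 25/3.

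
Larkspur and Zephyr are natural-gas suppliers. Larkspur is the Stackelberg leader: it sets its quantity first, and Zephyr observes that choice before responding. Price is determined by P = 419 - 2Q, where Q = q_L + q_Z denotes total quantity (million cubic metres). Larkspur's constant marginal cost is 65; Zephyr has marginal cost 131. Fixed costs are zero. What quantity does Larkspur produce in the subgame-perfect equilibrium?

105

Solve by backward induction. Given q_L, the follower Zephyr maximises π_Z = (419 - 2q_L - 2q_Z)q_Z - 131q_Z.
Setting the follower's marginal profit to zero, 288 - 2q_L - 4q_Z = 0, i.e. q_Z = (288 - 2q_L)/4.
The leader anticipates this reaction. Substituting into P = 419 - 2Q gives P = 275 - q_L, so π_L = (275 - q_L)q_L - 65q_L.
Leader FOC: 210 - 2q_L = 0, so q_L = 105.
Then q_Z = (288 - 2·105)/4 = 39/2.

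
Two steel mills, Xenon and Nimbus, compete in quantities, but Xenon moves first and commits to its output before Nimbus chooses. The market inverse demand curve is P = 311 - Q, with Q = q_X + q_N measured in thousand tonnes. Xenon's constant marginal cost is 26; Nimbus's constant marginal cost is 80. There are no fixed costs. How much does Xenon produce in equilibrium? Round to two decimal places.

169.50

The follower Nimbus best-responds to any q_X: π_N = (311 - Q)q_N - 80q_N.
∂π_N/∂q_N = 231 - q_X - 2q_N = 0 gives the reaction function q_N = (231 - q_X)/2.
The leader anticipates this reaction. Substituting into P = 311 - Q gives P = 391/2 - (1/2)q_X, so π_X = (391/2 - (1/2)q_X)q_X - 26q_X.
Leader FOC: 339/2 - q_X = 0, so q_X = 339/2.
Then q_N = (231 - 339/2)/2 = 123/4.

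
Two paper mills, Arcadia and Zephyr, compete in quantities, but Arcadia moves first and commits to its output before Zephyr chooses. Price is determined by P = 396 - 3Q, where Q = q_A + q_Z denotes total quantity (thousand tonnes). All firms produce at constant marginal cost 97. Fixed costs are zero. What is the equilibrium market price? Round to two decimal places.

Solve by backward induction. Given q_A, the follower Zephyr maximises π_Z = (396 - 3q_A - 3q_Z)q_Z - 97q_Z.
Follower FOC: 299 - 3q_A - 6q_Z = 0, so q_Z(q_A) = (299 - 3q_A)/6.
Arcadia substitutes q_Z(q_A) into its own profit: π_A = q_A(396 - 3q_A - (299 - 3q_A)/2) - 97q_A = (493/2 - (3/2)q_A)q_A - 97q_A.
Leader FOC: 299/2 - 3q_A = 0, so q_A = 299/6.
Then q_Z = (299 - 3·(299/6))/6 = 299/12.
Total output Q = 299/4, so price P = 396 - 3·(299/4) = 687/4.

171.75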